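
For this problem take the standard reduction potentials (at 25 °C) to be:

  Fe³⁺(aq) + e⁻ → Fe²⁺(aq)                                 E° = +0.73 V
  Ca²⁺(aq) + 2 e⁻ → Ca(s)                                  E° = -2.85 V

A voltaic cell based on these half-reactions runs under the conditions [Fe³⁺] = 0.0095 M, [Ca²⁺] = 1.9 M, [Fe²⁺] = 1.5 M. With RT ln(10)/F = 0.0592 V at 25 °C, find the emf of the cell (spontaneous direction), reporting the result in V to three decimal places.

+3.442 V

Fe³⁺/Fe²⁺ is the cathode (higher E°), Ca²⁺/Ca the anode: E°cell = +0.73 − (-2.85) = +3.58 V, n = 2.
Overall: 2 Fe³⁺(aq) + Ca(s) → 2 Fe²⁺(aq) + Ca²⁺(aq)
Q = [Fe²⁺]^2·[Ca²⁺] / ([Fe³⁺]^2); log Q = 4.675.
E = E° − (0.0592/n) log Q = +3.58 − (0.0592/2)(4.675) = +3.442 V.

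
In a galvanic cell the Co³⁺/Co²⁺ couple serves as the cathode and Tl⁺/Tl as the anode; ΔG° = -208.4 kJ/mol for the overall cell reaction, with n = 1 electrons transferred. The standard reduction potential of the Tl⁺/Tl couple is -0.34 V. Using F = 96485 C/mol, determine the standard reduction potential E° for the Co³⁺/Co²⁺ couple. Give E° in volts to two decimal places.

E°cell = −ΔG°/(nF) = −(-208.4×10³)/((1)(96485)) = +2.160 V.
Since Co³⁺/Co²⁺ is the cathode and Tl⁺/Tl the anode, E°cell = E°(Co³⁺/Co²⁺) − E°(Tl⁺/Tl).
So E°(Co³⁺/Co²⁺) = E°cell + E°(Tl⁺/Tl) = +2.160 + (-0.34) = +1.82 V.

+1.82 V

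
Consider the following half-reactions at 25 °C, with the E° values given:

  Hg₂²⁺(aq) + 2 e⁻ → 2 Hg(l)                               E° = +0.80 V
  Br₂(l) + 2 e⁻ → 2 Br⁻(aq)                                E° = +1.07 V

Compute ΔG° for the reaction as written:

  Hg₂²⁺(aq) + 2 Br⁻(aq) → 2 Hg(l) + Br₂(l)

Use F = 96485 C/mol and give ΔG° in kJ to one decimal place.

+52.1 kJ

As written, Hg₂²⁺/Hg is reduced (cathode) and Br₂/Br⁻ is oxidised (anode), so E°cell = (+0.80) − (+1.07) = -0.27 V.
Balancing electrons gives n = 2.
ΔG° = −nFE° = −(2)(96485)(-0.27) = 52,102 J = +52.1 kJ.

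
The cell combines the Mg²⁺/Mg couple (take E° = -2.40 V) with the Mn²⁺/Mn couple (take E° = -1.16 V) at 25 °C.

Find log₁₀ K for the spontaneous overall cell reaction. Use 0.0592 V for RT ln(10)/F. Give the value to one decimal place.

Cathode: Mn²⁺/Mn; anode: Mg²⁺/Mg. E°cell = +1.24 V, n = 2.
log K = nE°cell / 0.0592 = (2)(+1.24) / 0.0592 = 41.9.

41.9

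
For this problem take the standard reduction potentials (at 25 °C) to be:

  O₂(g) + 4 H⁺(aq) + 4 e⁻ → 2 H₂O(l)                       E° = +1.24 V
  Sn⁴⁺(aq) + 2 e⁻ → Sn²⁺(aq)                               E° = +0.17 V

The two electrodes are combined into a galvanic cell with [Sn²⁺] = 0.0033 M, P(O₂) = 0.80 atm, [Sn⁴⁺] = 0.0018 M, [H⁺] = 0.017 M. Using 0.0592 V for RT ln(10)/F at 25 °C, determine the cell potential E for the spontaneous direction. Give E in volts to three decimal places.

O₂/H₂O is the cathode (higher E°), Sn⁴⁺/Sn²⁺ the anode: E°cell = +1.24 − (+0.17) = +1.07 V, n = 4.
Overall: O₂(g) + 4 H⁺(aq) + 2 Sn²⁺(aq) → 2 H₂O(l) + 2 Sn⁴⁺(aq)
Q = [Sn⁴⁺]^2 / (P(O₂)·[H⁺]^4·[Sn²⁺]^2); log Q = 6.649.
E = E° − (0.0592/n) log Q = +1.07 − (0.0592/4)(6.649) = +0.972 V.

+0.972 V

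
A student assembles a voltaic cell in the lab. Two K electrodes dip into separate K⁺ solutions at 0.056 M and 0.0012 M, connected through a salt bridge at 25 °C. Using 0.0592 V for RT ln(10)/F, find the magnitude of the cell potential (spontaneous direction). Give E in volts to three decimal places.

For a concentration cell E°cell = 0. The 0.056 M side is the cathode (reduction is favoured where [K⁺] is higher).
With n = 1, E = −(0.0592/1) log([K⁺]ₐₙ/[K⁺]꜀ₐₜ) = −(0.0592/1) log(0.0012/0.056) = −(0.0592/1)(-1.669) = +0.099 V.

+0.099 V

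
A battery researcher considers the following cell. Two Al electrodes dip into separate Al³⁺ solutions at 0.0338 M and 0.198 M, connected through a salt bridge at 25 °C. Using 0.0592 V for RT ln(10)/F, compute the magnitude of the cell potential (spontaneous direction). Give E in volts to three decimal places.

For a concentration cell E°cell = 0. The 0.198 M side is the cathode (reduction is favoured where [Al³⁺] is higher).
With n = 3, E = −(0.0592/3) log([Al³⁺]ₐₙ/[Al³⁺]꜀ₐₜ) = −(0.0592/3) log(0.0338/0.198) = −(0.0592/3)(-0.768) = +0.015 V.

+0.015 V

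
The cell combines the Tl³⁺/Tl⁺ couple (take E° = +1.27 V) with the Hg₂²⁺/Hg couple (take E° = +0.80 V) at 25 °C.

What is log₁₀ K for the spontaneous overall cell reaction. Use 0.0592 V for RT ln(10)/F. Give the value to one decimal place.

15.9

Cathode: Tl³⁺/Tl⁺; anode: Hg₂²⁺/Hg. E°cell = +0.47 V, n = 2.
log K = nE°cell / 0.0592 = (2)(+0.47) / 0.0592 = 15.9.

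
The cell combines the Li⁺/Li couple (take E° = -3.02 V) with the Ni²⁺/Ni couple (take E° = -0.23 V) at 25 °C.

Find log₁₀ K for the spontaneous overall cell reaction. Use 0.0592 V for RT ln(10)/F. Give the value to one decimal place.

94.3

Cathode: Ni²⁺/Ni; anode: Li⁺/Li. E°cell = +2.79 V, n = 2.
log K = nE°cell / 0.0592 = (2)(+2.79) / 0.0592 = 94.3.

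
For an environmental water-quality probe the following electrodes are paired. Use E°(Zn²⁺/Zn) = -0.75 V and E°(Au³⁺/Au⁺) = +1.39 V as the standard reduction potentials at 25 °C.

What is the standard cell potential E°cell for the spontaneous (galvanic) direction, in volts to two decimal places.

+2.14 V

The Au³⁺/Au⁺ couple has the higher reduction potential, so it is the cathode; Zn²⁺/Zn is oxidised at the anode.
E°cell = E°(cathode) − E°(anode) = (+1.39) − (-0.75) = +2.14 V.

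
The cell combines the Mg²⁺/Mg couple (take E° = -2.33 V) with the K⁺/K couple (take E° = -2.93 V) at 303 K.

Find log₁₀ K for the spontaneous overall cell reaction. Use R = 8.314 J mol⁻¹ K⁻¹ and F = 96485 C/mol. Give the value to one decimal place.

20.0

Cathode: Mg²⁺/Mg; anode: K⁺/K. E°cell = (-2.33) − (-2.93) = +0.60 V, with n = 2.
ΔG° = −nFE° = −RT ln K, so ln K = nFE°/(RT) = (2)(96485)(+0.60) / ((8.314)(303)) = 45.961.
log₁₀ K = 45.961 / ln 10 = 20.0.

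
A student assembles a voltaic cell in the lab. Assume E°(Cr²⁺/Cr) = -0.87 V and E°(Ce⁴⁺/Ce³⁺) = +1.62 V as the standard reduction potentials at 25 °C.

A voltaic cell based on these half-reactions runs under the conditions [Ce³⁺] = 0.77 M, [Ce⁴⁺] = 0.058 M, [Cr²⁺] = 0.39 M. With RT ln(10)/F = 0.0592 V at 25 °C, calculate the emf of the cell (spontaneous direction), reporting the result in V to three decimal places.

+2.436 V

Ce⁴⁺/Ce³⁺ is the cathode (higher E°), Cr²⁺/Cr the anode: E°cell = +1.62 − (-0.87) = +2.49 V, n = 2.
Overall: 2 Ce⁴⁺(aq) + Cr(s) → 2 Ce³⁺(aq) + Cr²⁺(aq)
Q = [Ce³⁺]^2·[Cr²⁺] / ([Ce⁴⁺]^2); log Q = 1.837.
E = E° − (0.0592/n) log Q = +2.49 − (0.0592/2)(1.837) = +2.436 V.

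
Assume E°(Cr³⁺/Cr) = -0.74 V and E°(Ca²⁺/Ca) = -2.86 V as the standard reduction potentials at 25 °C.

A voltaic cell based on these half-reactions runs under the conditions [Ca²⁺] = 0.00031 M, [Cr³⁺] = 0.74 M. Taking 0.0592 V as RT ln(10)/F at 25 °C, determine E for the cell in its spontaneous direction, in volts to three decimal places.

+2.221 V

Cr³⁺/Cr is the cathode (higher E°), Ca²⁺/Ca the anode: E°cell = -0.74 − (-2.86) = +2.12 V, n = 6.
Overall: 2 Cr³⁺(aq) + 3 Ca(s) → 2 Cr(s) + 3 Ca²⁺(aq)
Q = [Ca²⁺]^3 / ([Cr³⁺]^2); log Q = -10.264.
E = E° − (0.0592/n) log Q = +2.12 − (0.0592/6)(-10.264) = +2.221 V.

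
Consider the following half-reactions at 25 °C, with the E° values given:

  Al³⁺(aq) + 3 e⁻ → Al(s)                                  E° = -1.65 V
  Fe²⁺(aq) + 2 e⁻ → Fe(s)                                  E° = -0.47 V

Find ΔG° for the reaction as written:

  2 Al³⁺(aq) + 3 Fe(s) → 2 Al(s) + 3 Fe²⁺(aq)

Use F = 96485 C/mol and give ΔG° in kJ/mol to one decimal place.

As written, Al³⁺/Al is reduced (cathode) and Fe²⁺/Fe is oxidised (anode), so E°cell = (-1.65) − (-0.47) = -1.18 V.
Balancing electrons gives n = 6.
ΔG° = −nFE° = −(6)(96485)(-1.18) = 683,114 J = +683.1 kJ/mol.

+683.1 kJ/mol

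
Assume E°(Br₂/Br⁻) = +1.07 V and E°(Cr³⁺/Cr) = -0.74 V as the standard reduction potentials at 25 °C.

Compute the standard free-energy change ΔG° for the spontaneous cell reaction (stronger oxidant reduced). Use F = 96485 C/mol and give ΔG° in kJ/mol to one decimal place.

Br₂/Br⁻ (E° = +1.07 V) is the cathode; Cr³⁺/Cr (E° = -0.74 V) is the anode, so E°cell = +1.81 V.
Balancing electrons gives n = 6 (lcm of 2 and 3).
ΔG° = −nFE° = −(6)(96485)(+1.81) = -1,047,827 J = -1047.8 kJ/mol.

-1047.8 kJ/mol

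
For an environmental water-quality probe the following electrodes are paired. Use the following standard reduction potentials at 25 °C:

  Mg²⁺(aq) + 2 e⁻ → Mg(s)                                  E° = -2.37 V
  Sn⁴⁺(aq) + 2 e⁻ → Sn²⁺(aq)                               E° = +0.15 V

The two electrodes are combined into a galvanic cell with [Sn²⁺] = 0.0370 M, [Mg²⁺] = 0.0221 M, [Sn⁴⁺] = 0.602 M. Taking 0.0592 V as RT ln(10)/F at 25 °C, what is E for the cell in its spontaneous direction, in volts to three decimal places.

+2.605 V

Sn⁴⁺/Sn²⁺ is the cathode (higher E°), Mg²⁺/Mg the anode: E°cell = +0.15 − (-2.37) = +2.52 V, n = 2.
Overall: Sn⁴⁺(aq) + Mg(s) → Sn²⁺(aq) + Mg²⁺(aq)
Q = [Sn²⁺]·[Mg²⁺] / ([Sn⁴⁺]); log Q = -2.867.
E = E° − (0.0592/n) log Q = +2.52 − (0.0592/2)(-2.867) = +2.605 V.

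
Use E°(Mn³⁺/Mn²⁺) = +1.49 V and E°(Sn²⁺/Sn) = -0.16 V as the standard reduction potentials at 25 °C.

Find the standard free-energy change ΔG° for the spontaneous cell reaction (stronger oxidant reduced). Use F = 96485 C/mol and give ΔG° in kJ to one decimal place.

-318.4 kJ

Mn³⁺/Mn²⁺ (E° = +1.49 V) is the cathode; Sn²⁺/Sn (E° = -0.16 V) is the anode, so E°cell = +1.65 V.
Balancing electrons gives n = 2 (lcm of 1 and 2).
ΔG° = −nFE° = −(2)(96485)(+1.65) = -318,400 J = -318.4 kJ.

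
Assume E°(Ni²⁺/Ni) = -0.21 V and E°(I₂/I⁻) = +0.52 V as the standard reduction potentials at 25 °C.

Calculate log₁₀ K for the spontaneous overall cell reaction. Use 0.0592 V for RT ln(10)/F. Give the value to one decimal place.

24.7

Cathode: I₂/I⁻; anode: Ni²⁺/Ni. E°cell = +0.73 V, n = 2.
log K = nE°cell / 0.0592 = (2)(+0.73) / 0.0592 = 24.7.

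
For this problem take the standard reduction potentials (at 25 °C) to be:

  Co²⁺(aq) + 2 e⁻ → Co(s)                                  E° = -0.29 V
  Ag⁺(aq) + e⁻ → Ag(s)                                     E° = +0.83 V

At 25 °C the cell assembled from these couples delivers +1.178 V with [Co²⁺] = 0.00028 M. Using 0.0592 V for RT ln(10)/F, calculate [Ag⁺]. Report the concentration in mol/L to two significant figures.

0.16 M

Ag⁺/Ag is the cathode, Co²⁺/Co the anode: E°cell = +1.12 V, n = 2.
Overall reaction: 2 Ag⁺(aq) + Co(s) → 2 Ag(s) + Co²⁺(aq); Q = [Co²⁺]^1/[Ag⁺]^2.
From E = E° − (0.0592/n) log Q: log Q = (E° − E)·n/0.0592 = (+1.12 − (+1.178))·2/0.0592 = -1.9595.
So 2·log[Ag⁺] = 1·log(0.00028) − log Q = -3.5528 − (-1.9595) = -1.5933; log[Ag⁺] = -1.5933 / 2 = -0.7966; [Ag⁺] = 10^(-0.7966) ≈ 0.16 M.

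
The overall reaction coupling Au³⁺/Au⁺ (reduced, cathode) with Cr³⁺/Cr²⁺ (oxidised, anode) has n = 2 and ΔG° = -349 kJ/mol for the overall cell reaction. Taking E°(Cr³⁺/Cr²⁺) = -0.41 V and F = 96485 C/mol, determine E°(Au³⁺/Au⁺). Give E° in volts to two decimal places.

E°cell = −ΔG°/(nF) = −(-349×10³)/((2)(96485)) = +1.809 V.
Since Au³⁺/Au⁺ is the cathode and Cr³⁺/Cr²⁺ the anode, E°cell = E°(Au³⁺/Au⁺) − E°(Cr³⁺/Cr²⁺).
So E°(Au³⁺/Au⁺) = E°cell + E°(Cr³⁺/Cr²⁺) = +1.809 + (-0.41) = +1.40 V.

+1.40 V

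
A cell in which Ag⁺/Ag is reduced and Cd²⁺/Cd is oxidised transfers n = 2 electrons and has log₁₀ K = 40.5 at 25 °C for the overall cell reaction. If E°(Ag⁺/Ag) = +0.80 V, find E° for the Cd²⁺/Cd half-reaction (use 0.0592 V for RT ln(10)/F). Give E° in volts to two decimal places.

E°cell = (0.0592/n)·log K = (0.0592/2)(40.5) = +1.199 V.
Since Ag⁺/Ag is the cathode and Cd²⁺/Cd the anode, E°cell = E°(Ag⁺/Ag) − E°(Cd²⁺/Cd).
So E°(Cd²⁺/Cd) = E°(Ag⁺/Ag) − E°cell = (+0.80) − (+1.199) = -0.40 V.

-0.40 V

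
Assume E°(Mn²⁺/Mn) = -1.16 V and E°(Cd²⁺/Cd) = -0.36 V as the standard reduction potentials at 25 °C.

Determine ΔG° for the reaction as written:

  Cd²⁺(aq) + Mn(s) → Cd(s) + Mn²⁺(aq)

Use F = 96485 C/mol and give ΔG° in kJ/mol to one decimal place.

-154.4 kJ/mol

As written, Cd²⁺/Cd is reduced (cathode) and Mn²⁺/Mn is oxidised (anode), so E°cell = (-0.36) − (-1.16) = +0.80 V.
Balancing electrons gives n = 2.
ΔG° = −nFE° = −(2)(96485)(+0.80) = -154,376 J = -154.4 kJ/mol.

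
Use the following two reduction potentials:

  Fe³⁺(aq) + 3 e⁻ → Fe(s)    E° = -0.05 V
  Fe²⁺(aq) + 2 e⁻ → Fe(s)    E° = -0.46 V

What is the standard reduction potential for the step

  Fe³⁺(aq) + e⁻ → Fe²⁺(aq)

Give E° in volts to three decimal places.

Sequential free energies add, so n₃E°₃ = n₁E°₁ + n₂E°₂.
With n₃ = 3, and the known step contributing 2×(-0.46) V, the unknown satisfies 1·E° = 3×(-0.05) − 2×(-0.46) = +0.770.
E° = +0.770 / 1 = +0.770 V.

+0.770 V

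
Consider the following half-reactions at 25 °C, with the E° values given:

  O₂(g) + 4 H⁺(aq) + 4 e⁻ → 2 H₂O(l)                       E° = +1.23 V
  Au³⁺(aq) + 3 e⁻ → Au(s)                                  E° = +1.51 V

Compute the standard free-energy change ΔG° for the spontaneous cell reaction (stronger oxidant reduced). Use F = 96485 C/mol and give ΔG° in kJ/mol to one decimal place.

-324.2 kJ/mol

Au³⁺/Au (E° = +1.51 V) is the cathode; O₂/H₂O (E° = +1.23 V) is the anode, so E°cell = +0.28 V.
Balancing electrons gives n = 12 (lcm of 3 and 4).
ΔG° = −nFE° = −(12)(96485)(+0.28) = -324,190 J = -324.2 kJ/mol.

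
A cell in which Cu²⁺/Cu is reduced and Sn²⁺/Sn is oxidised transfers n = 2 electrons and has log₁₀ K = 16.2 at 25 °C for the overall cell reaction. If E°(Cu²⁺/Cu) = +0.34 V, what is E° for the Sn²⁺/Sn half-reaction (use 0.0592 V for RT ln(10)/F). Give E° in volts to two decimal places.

E°cell = (0.0592/n)·log K = (0.0592/2)(16.2) = +0.480 V.
Since Cu²⁺/Cu is the cathode and Sn²⁺/Sn the anode, E°cell = E°(Cu²⁺/Cu) − E°(Sn²⁺/Sn).
So E°(Sn²⁺/Sn) = E°(Cu²⁺/Cu) − E°cell = (+0.34) − (+0.480) = -0.14 V.

-0.14 V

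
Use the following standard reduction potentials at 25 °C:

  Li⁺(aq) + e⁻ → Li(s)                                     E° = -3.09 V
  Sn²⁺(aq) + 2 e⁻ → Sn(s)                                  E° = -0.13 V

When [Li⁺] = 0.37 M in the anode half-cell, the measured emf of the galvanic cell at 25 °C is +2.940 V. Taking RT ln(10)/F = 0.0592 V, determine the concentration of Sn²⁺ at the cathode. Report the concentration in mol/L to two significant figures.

Sn²⁺/Sn is the cathode, Li⁺/Li the anode: E°cell = +2.96 V, n = 2.
Overall reaction: Sn²⁺(aq) + 2 Li(s) → Sn(s) + 2 Li⁺(aq); Q = [Li⁺]^2/[Sn²⁺]^1.
From E = E° − (0.0592/n) log Q: log Q = (E° − E)·n/0.0592 = (+2.96 − (+2.940))·2/0.0592 = 0.6757.
So 1·log[Sn²⁺] = 2·log(0.37) − log Q = -0.8636 − (0.6757) = -1.5393; [Sn²⁺] = 10^(-1.5393) ≈ 0.029 M.

0.029 M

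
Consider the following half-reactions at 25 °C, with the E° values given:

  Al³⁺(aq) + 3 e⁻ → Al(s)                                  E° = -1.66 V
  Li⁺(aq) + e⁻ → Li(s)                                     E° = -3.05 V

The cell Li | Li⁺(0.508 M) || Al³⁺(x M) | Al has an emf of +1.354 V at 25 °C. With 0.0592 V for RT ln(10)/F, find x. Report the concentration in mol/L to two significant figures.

Al³⁺/Al is the cathode, Li⁺/Li the anode: E°cell = +1.39 V, n = 3.
Overall reaction: Al³⁺(aq) + 3 Li(s) → Al(s) + 3 Li⁺(aq); Q = [Li⁺]^3/[Al³⁺]^1.
From E = E° − (0.0592/n) log Q: log Q = (E° − E)·n/0.0592 = (+1.39 − (+1.354))·3/0.0592 = 1.8243.
So 1·log[Al³⁺] = 3·log(0.508) − log Q = -0.8824 − (1.8243) = -2.7067; [Al³⁺] = 10^(-2.7067) ≈ 0.0020 M.

0.0020 M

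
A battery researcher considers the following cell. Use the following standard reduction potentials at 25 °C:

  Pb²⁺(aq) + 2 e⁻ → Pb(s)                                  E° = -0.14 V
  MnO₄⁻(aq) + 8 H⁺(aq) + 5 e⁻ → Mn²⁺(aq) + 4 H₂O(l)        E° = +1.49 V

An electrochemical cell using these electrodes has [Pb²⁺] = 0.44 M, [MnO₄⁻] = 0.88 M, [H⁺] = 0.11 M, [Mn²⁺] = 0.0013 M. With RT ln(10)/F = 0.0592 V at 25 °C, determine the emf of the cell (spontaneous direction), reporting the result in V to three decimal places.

+1.583 V

MnO₄⁻/Mn²⁺ is the cathode (higher E°), Pb²⁺/Pb the anode: E°cell = +1.49 − (-0.14) = +1.63 V, n = 10.
Overall: 2 MnO₄⁻(aq) + 16 H⁺(aq) + 5 Pb(s) → 2 Mn²⁺(aq) + 8 H₂O(l) + 5 Pb²⁺(aq)
Q = [Mn²⁺]^2·[Pb²⁺]^5 / ([MnO₄⁻]^2·[H⁺]^16); log Q = 7.894.
E = E° − (0.0592/n) log Q = +1.63 − (0.0592/10)(7.894) = +1.583 V.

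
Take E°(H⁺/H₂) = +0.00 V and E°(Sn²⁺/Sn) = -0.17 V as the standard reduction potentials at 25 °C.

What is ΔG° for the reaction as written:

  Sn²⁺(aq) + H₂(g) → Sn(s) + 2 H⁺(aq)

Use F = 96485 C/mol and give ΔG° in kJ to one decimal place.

+32.8 kJ

As written, Sn²⁺/Sn is reduced (cathode) and H⁺/H₂ is oxidised (anode), so E°cell = (-0.17) − (+0.00) = -0.17 V.
Balancing electrons gives n = 2.
ΔG° = −nFE° = −(2)(96485)(-0.17) = 32,805 J = +32.8 kJ.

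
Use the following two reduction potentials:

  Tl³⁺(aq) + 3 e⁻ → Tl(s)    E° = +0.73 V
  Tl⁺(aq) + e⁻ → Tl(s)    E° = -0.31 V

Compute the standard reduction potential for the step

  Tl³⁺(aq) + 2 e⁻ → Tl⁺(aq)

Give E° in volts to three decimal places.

Sequential free energies add, so n₃E°₃ = n₁E°₁ + n₂E°₂.
With n₃ = 3, and the known step contributing 1×(-0.31) V, the unknown satisfies 2·E° = 3×(+0.73) − 1×(-0.31) = +2.500.
E° = +2.500 / 2 = +1.250 V.

+1.250 V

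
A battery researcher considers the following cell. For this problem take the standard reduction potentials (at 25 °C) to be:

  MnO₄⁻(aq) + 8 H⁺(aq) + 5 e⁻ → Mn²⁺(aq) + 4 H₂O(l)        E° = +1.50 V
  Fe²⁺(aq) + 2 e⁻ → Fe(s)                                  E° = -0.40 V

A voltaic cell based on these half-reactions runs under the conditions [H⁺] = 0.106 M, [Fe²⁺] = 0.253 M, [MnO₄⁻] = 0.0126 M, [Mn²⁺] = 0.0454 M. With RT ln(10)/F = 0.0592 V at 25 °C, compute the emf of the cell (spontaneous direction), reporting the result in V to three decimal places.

+1.819 V

MnO₄⁻/Mn²⁺ is the cathode (higher E°), Fe²⁺/Fe the anode: E°cell = +1.50 − (-0.40) = +1.90 V, n = 10.
Overall: 2 MnO₄⁻(aq) + 16 H⁺(aq) + 5 Fe(s) → 2 Mn²⁺(aq) + 8 H₂O(l) + 5 Fe²⁺(aq)
Q = [Mn²⁺]^2·[Fe²⁺]^5 / ([MnO₄⁻]^2·[H⁺]^16); log Q = 13.724.
E = E° − (0.0592/n) log Q = +1.90 − (0.0592/10)(13.724) = +1.819 V.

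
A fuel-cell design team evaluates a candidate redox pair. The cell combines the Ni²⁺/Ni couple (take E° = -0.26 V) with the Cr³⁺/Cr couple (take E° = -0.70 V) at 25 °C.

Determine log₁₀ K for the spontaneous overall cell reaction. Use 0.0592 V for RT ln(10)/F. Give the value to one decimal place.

Cathode: Ni²⁺/Ni; anode: Cr³⁺/Cr. E°cell = +0.44 V, n = 6.
log K = nE°cell / 0.0592 = (6)(+0.44) / 0.0592 = 44.6.

44.6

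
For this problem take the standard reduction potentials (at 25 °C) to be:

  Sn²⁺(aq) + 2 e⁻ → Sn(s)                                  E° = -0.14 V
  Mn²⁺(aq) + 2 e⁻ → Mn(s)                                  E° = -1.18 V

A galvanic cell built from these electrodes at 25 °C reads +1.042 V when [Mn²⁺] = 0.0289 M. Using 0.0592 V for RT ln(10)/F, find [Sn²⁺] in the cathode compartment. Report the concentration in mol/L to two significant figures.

Sn²⁺/Sn is the cathode, Mn²⁺/Mn the anode: E°cell = +1.04 V, n = 2.
Overall reaction: Sn²⁺(aq) + Mn(s) → Sn(s) + Mn²⁺(aq); Q = [Mn²⁺]^1/[Sn²⁺]^1.
From E = E° − (0.0592/n) log Q: log Q = (E° − E)·n/0.0592 = (+1.04 − (+1.042))·2/0.0592 = -0.0676.
So 1·log[Sn²⁺] = 1·log(0.0289) − log Q = -1.5391 − (-0.0676) = -1.4715; [Sn²⁺] = 10^(-1.4715) ≈ 0.034 M.

0.034 M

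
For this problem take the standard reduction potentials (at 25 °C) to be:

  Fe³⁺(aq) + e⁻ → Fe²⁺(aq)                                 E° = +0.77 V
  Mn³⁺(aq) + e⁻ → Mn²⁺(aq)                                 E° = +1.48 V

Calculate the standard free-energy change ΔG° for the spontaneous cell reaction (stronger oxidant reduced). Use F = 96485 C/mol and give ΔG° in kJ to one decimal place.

Mn³⁺/Mn²⁺ (E° = +1.48 V) is the cathode; Fe³⁺/Fe²⁺ (E° = +0.77 V) is the anode, so E°cell = +0.71 V.
Balancing electrons gives n = 1 (lcm of 1 and 1).
ΔG° = −nFE° = −(1)(96485)(+0.71) = -68,504 J = -68.5 kJ.

-68.5 kJ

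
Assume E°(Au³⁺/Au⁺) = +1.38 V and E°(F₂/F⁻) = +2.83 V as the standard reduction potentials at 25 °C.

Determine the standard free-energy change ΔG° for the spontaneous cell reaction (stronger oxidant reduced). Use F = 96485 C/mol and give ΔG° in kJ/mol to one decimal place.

F₂/F⁻ (E° = +2.83 V) is the cathode; Au³⁺/Au⁺ (E° = +1.38 V) is the anode, so E°cell = +1.45 V.
Balancing electrons gives n = 2 (lcm of 2 and 2).
ΔG° = −nFE° = −(2)(96485)(+1.45) = -279,806 J = -279.8 kJ/mol.

-279.8 kJ/mol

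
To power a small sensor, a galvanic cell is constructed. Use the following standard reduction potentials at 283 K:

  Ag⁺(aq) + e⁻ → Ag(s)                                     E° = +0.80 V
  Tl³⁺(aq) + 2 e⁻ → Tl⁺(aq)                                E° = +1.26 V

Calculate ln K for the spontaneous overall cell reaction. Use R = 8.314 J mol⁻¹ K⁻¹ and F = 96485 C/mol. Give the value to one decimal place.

37.7

Cathode: Tl³⁺/Tl⁺; anode: Ag⁺/Ag. E°cell = (+1.26) − (+0.80) = +0.46 V, with n = 2.
ΔG° = −nFE° = −RT ln K, so ln K = nFE°/(RT) = (2)(96485)(+0.46) / ((8.314)(283)) = 37.727.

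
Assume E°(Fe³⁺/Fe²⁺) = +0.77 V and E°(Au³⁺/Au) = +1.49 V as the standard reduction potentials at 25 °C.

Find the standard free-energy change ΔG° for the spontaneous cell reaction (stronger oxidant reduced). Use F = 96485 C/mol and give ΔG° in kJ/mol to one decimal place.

-208.4 kJ/mol

Au³⁺/Au (E° = +1.49 V) is the cathode; Fe³⁺/Fe²⁺ (E° = +0.77 V) is the anode, so E°cell = +0.72 V.
Balancing electrons gives n = 3 (lcm of 3 and 1).
ΔG° = −nFE° = −(3)(96485)(+0.72) = -208,408 J = -208.4 kJ/mol.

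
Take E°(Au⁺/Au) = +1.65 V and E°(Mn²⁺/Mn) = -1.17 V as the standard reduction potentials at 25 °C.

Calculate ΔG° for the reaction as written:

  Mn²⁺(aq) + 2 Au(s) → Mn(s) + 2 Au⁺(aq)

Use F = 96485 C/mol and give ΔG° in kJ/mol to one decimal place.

As written, Mn²⁺/Mn is reduced (cathode) and Au⁺/Au is oxidised (anode), so E°cell = (-1.17) − (+1.65) = -2.82 V.
Balancing electrons gives n = 2.
ΔG° = −nFE° = −(2)(96485)(-2.82) = 544,175 J = +544.2 kJ/mol.

+544.2 kJ/mol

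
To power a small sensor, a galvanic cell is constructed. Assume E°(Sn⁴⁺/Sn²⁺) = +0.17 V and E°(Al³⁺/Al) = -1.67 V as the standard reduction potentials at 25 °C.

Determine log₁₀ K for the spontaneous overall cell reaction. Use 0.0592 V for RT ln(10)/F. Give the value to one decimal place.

186.5

Cathode: Sn⁴⁺/Sn²⁺; anode: Al³⁺/Al. E°cell = +1.84 V, n = 6.
log K = nE°cell / 0.0592 = (6)(+1.84) / 0.0592 = 186.5.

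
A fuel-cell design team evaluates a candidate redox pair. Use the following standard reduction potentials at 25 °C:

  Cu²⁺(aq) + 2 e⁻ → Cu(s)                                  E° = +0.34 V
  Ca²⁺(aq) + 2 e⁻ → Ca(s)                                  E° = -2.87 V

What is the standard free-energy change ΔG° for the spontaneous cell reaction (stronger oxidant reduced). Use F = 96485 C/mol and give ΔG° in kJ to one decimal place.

Cu²⁺/Cu (E° = +0.34 V) is the cathode; Ca²⁺/Ca (E° = -2.87 V) is the anode, so E°cell = +3.21 V.
Balancing electrons gives n = 2 (lcm of 2 and 2).
ΔG° = −nFE° = −(2)(96485)(+3.21) = -619,434 J = -619.4 kJ.

-619.4 kJ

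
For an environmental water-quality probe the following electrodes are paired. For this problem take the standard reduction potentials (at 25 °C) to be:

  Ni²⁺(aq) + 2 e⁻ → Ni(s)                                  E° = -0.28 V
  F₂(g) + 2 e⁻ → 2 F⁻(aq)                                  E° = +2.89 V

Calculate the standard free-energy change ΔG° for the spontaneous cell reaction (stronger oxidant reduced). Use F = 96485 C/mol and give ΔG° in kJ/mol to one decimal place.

-611.7 kJ/mol

F₂/F⁻ (E° = +2.89 V) is the cathode; Ni²⁺/Ni (E° = -0.28 V) is the anode, so E°cell = +3.17 V.
Balancing electrons gives n = 2 (lcm of 2 and 2).
ΔG° = −nFE° = −(2)(96485)(+3.17) = -611,715 J = -611.7 kJ/mol.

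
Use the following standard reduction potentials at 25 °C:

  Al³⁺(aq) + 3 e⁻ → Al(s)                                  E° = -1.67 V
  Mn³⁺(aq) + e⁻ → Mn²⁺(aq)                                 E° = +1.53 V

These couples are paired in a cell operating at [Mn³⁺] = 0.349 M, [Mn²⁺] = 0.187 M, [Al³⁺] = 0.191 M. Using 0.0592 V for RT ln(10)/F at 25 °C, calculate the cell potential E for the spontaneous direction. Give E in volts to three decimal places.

Mn³⁺/Mn²⁺ is the cathode (higher E°), Al³⁺/Al the anode: E°cell = +1.53 − (-1.67) = +3.20 V, n = 3.
Overall: 3 Mn³⁺(aq) + Al(s) → 3 Mn²⁺(aq) + Al³⁺(aq)
Q = [Mn²⁺]^3·[Al³⁺] / ([Mn³⁺]^3); log Q = -1.532.
E = E° − (0.0592/n) log Q = +3.20 − (0.0592/3)(-1.532) = +3.230 V.

+3.230 V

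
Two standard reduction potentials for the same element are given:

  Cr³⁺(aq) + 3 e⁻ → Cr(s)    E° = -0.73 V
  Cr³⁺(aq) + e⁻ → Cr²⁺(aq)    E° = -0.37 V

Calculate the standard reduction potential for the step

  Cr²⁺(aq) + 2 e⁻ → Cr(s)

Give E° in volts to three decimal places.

-0.910 V

Sequential free energies add, so n₃E°₃ = n₁E°₁ + n₂E°₂.
With n₃ = 3, and the known step contributing 1×(-0.37) V, the unknown satisfies 2·E° = 3×(-0.73) − 1×(-0.37) = -1.820.
E° = -1.820 / 2 = -0.910 V.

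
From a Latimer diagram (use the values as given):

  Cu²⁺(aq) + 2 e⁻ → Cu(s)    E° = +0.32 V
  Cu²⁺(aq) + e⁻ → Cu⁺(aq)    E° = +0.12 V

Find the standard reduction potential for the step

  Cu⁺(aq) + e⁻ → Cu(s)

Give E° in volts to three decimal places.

Sequential free energies add, so n₃E°₃ = n₁E°₁ + n₂E°₂.
With n₃ = 2, and the known step contributing 1×(+0.12) V, the unknown satisfies 1·E° = 2×(+0.32) − 1×(+0.12) = +0.520.
E° = +0.520 / 1 = +0.520 V.

+0.520 V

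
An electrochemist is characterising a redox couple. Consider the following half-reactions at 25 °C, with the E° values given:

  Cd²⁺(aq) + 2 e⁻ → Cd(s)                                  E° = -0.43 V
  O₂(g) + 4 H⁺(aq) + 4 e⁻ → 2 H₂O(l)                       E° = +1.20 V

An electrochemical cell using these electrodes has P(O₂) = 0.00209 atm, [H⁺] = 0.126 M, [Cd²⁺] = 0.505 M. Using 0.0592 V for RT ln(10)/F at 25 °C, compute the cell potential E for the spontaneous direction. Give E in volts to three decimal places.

O₂/H₂O is the cathode (higher E°), Cd²⁺/Cd the anode: E°cell = +1.20 − (-0.43) = +1.63 V, n = 4.
Overall: O₂(g) + 4 H⁺(aq) + 2 Cd(s) → 2 H₂O(l) + 2 Cd²⁺(aq)
Q = [Cd²⁺]^2 / (P(O₂)·[H⁺]^4); log Q = 5.685.
E = E° − (0.0592/n) log Q = +1.63 − (0.0592/4)(5.685) = +1.546 V.

+1.546 V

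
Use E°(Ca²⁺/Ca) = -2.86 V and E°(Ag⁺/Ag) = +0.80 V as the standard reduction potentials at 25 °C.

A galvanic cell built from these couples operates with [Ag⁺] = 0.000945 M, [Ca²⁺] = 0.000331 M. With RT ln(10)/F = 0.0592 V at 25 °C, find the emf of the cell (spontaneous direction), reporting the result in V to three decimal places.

+3.584 V

Ag⁺/Ag is the cathode (higher E°), Ca²⁺/Ca the anode: E°cell = +0.80 − (-2.86) = +3.66 V, n = 2.
Overall: 2 Ag⁺(aq) + Ca(s) → 2 Ag(s) + Ca²⁺(aq)
Q = [Ca²⁺] / ([Ag⁺]^2); log Q = 2.569.
E = E° − (0.0592/n) log Q = +3.66 − (0.0592/2)(2.569) = +3.584 V.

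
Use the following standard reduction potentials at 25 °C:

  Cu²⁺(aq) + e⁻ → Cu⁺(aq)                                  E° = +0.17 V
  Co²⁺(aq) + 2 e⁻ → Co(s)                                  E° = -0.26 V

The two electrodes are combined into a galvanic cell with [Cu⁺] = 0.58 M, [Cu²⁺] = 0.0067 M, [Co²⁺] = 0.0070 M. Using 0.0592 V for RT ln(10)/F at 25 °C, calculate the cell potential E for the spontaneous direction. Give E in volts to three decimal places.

+0.379 V

Cu²⁺/Cu⁺ is the cathode (higher E°), Co²⁺/Co the anode: E°cell = +0.17 − (-0.26) = +0.43 V, n = 2.
Overall: 2 Cu²⁺(aq) + Co(s) → 2 Cu⁺(aq) + Co²⁺(aq)
Q = [Cu⁺]^2·[Co²⁺] / ([Cu²⁺]^2); log Q = 1.720.
E = E° − (0.0592/n) log Q = +0.43 − (0.0592/2)(1.720) = +0.379 V.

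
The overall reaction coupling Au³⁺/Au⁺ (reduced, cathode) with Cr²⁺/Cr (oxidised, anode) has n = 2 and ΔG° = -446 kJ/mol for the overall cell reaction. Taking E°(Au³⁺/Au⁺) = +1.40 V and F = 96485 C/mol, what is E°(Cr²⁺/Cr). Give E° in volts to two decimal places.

E°cell = −ΔG°/(nF) = −(-446×10³)/((2)(96485)) = +2.311 V.
Since Au³⁺/Au⁺ is the cathode and Cr²⁺/Cr the anode, E°cell = E°(Au³⁺/Au⁺) − E°(Cr²⁺/Cr).
So E°(Cr²⁺/Cr) = E°(Au³⁺/Au⁺) − E°cell = (+1.40) − (+2.311) = -0.91 V.

-0.91 V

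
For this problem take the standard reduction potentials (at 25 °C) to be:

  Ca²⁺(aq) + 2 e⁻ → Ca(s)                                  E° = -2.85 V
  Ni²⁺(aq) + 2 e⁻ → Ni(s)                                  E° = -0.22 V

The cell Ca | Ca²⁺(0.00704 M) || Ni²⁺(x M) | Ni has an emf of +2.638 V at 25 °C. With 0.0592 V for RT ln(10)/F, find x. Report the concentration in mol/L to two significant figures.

0.013 M

Ni²⁺/Ni is the cathode, Ca²⁺/Ca the anode: E°cell = +2.63 V, n = 2.
Overall reaction: Ni²⁺(aq) + Ca(s) → Ni(s) + Ca²⁺(aq); Q = [Ca²⁺]^1/[Ni²⁺]^1.
From E = E° − (0.0592/n) log Q: log Q = (E° − E)·n/0.0592 = (+2.63 − (+2.638))·2/0.0592 = -0.2703.
So 1·log[Ni²⁺] = 1·log(0.00704) − log Q = -2.1524 − (-0.2703) = -1.8821; [Ni²⁺] = 10^(-1.8821) ≈ 0.013 M.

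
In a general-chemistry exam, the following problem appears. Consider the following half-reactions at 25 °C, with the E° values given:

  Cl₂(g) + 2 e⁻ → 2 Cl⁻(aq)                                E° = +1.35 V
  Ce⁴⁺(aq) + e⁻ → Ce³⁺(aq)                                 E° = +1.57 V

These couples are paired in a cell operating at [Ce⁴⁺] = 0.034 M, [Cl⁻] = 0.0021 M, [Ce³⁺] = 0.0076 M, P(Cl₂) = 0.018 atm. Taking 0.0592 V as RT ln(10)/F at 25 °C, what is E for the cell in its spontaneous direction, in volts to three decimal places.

Ce⁴⁺/Ce³⁺ is the cathode (higher E°), Cl₂/Cl⁻ the anode: E°cell = +1.57 − (+1.35) = +0.22 V, n = 2.
Overall: 2 Ce⁴⁺(aq) + 2 Cl⁻(aq) → 2 Ce³⁺(aq) + Cl₂(g)
Q = [Ce³⁺]^2·P(Cl₂) / ([Ce⁴⁺]^2·[Cl⁻]^2); log Q = 2.310.
E = E° − (0.0592/n) log Q = +0.22 − (0.0592/2)(2.310) = +0.152 V.

+0.152 V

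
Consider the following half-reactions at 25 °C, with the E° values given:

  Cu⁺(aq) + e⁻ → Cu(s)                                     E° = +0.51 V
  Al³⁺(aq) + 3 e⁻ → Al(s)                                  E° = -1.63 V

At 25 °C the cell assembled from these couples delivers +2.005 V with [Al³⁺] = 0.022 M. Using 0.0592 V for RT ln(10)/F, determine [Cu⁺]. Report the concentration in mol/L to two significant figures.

Cu⁺/Cu is the cathode, Al³⁺/Al the anode: E°cell = +2.14 V, n = 3.
Overall reaction: 3 Cu⁺(aq) + Al(s) → 3 Cu(s) + Al³⁺(aq); Q = [Al³⁺]^1/[Cu⁺]^3.
From E = E° − (0.0592/n) log Q: log Q = (E° − E)·n/0.0592 = (+2.14 − (+2.005))·3/0.0592 = 6.8412.
So 3·log[Cu⁺] = 1·log(0.022) − log Q = -1.6576 − (6.8412) = -8.4988; log[Cu⁺] = -8.4988 / 3 = -2.8329; [Cu⁺] = 10^(-2.8329) ≈ 0.0015 M.

0.0015 M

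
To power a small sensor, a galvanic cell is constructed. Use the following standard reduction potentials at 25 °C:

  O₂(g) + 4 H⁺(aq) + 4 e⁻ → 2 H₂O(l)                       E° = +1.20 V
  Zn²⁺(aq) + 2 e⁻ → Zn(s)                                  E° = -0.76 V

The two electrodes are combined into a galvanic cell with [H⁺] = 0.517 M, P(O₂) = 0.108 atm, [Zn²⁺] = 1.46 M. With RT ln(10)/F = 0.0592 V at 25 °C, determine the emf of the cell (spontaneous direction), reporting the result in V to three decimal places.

O₂/H₂O is the cathode (higher E°), Zn²⁺/Zn the anode: E°cell = +1.20 − (-0.76) = +1.96 V, n = 4.
Overall: O₂(g) + 4 H⁺(aq) + 2 Zn(s) → 2 H₂O(l) + 2 Zn²⁺(aq)
Q = [Zn²⁺]^2 / (P(O₂)·[H⁺]^4); log Q = 2.441.
E = E° − (0.0592/n) log Q = +1.96 − (0.0592/4)(2.441) = +1.924 V.

+1.924 V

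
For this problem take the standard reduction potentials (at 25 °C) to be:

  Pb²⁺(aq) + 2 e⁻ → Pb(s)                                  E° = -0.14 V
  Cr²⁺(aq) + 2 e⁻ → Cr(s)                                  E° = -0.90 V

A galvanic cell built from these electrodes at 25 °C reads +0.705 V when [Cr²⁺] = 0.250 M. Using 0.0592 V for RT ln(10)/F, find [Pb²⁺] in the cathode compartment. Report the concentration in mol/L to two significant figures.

0.0035 M

Pb²⁺/Pb is the cathode, Cr²⁺/Cr the anode: E°cell = +0.76 V, n = 2.
Overall reaction: Pb²⁺(aq) + Cr(s) → Pb(s) + Cr²⁺(aq); Q = [Cr²⁺]^1/[Pb²⁺]^1.
From E = E° − (0.0592/n) log Q: log Q = (E° − E)·n/0.0592 = (+0.76 − (+0.705))·2/0.0592 = 1.8581.
So 1·log[Pb²⁺] = 1·log(0.25) − log Q = -0.6021 − (1.8581) = -2.4602; [Pb²⁺] = 10^(-2.4602) ≈ 0.0035 M.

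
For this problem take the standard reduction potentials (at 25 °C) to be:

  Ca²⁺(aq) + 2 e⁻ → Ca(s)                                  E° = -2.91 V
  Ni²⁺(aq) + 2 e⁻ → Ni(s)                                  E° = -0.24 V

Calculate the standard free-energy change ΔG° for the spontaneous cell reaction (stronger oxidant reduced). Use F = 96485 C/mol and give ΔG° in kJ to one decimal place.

Ni²⁺/Ni (E° = -0.24 V) is the cathode; Ca²⁺/Ca (E° = -2.91 V) is the anode, so E°cell = +2.67 V.
Balancing electrons gives n = 2 (lcm of 2 and 2).
ΔG° = −nFE° = −(2)(96485)(+2.67) = -515,230 J = -515.2 kJ.

-515.2 kJ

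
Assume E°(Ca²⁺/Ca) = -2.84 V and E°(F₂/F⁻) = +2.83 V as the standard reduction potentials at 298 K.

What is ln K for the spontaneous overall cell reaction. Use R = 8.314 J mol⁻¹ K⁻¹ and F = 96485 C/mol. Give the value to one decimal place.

Cathode: F₂/F⁻; anode: Ca²⁺/Ca. E°cell = (+2.83) − (-2.84) = +5.67 V, with n = 2.
ΔG° = −nFE° = −RT ln K, so ln K = nFE°/(RT) = (2)(96485)(+5.67) / ((8.314)(298)) = 441.618.

441.6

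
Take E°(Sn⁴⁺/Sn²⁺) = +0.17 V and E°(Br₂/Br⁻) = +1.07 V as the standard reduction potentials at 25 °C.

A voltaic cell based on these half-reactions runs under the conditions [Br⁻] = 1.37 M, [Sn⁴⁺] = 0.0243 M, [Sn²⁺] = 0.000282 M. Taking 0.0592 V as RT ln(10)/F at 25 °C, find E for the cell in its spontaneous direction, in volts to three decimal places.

+0.835 V

Br₂/Br⁻ is the cathode (higher E°), Sn⁴⁺/Sn²⁺ the anode: E°cell = +1.07 − (+0.17) = +0.90 V, n = 2.
Overall: Br₂(l) + Sn²⁺(aq) → 2 Br⁻(aq) + Sn⁴⁺(aq)
Q = [Br⁻]^2·[Sn⁴⁺] / ([Sn²⁺]); log Q = 2.209.
E = E° − (0.0592/n) log Q = +0.90 − (0.0592/2)(2.209) = +0.835 V.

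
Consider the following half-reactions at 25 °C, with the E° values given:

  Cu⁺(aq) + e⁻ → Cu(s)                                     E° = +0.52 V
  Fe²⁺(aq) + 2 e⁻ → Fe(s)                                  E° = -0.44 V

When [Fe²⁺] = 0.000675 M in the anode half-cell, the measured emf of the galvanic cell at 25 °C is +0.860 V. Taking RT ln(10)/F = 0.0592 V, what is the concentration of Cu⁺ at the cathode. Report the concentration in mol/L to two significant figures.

Cu⁺/Cu is the cathode, Fe²⁺/Fe the anode: E°cell = +0.96 V, n = 2.
Overall reaction: 2 Cu⁺(aq) + Fe(s) → 2 Cu(s) + Fe²⁺(aq); Q = [Fe²⁺]^1/[Cu⁺]^2.
From E = E° − (0.0592/n) log Q: log Q = (E° − E)·n/0.0592 = (+0.96 − (+0.860))·2/0.0592 = 3.3784.
So 2·log[Cu⁺] = 1·log(0.000675) − log Q = -3.1707 − (3.3784) = -6.5491; log[Cu⁺] = -6.5491 / 2 = -3.2746; [Cu⁺] = 10^(-3.2746) ≈ 0.00053 M.

0.00053 M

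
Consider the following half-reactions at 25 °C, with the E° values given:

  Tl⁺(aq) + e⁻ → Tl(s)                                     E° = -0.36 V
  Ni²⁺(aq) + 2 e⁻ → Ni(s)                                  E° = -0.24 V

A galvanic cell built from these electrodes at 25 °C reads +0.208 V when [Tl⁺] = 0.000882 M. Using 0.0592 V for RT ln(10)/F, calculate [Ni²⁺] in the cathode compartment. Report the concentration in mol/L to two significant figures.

Ni²⁺/Ni is the cathode, Tl⁺/Tl the anode: E°cell = +0.12 V, n = 2.
Overall reaction: Ni²⁺(aq) + 2 Tl(s) → Ni(s) + 2 Tl⁺(aq); Q = [Tl⁺]^2/[Ni²⁺]^1.
From E = E° − (0.0592/n) log Q: log Q = (E° − E)·n/0.0592 = (+0.12 − (+0.208))·2/0.0592 = -2.9730.
So 1·log[Ni²⁺] = 2·log(0.000882) − log Q = -6.1091 − (-2.9730) = -3.1361; [Ni²⁺] = 10^(-3.1361) ≈ 0.00073 M.

0.00073 M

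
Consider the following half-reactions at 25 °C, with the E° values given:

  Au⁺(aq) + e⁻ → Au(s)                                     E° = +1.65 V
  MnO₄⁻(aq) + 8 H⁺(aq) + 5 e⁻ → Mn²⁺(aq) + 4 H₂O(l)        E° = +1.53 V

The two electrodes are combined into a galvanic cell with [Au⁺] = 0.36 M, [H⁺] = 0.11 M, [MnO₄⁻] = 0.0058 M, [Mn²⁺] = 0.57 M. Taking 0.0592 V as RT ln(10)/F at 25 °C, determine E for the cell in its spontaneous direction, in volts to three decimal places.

+0.208 V

Au⁺/Au is the cathode (higher E°), MnO₄⁻/Mn²⁺ the anode: E°cell = +1.65 − (+1.53) = +0.12 V, n = 5.
Overall: 5 Au⁺(aq) + Mn²⁺(aq) + 4 H₂O(l) → 5 Au(s) + MnO₄⁻(aq) + 8 H⁺(aq)
Q = [MnO₄⁻]·[H⁺]^8 / ([Au⁺]^5·[Mn²⁺]); log Q = -7.443.
E = E° − (0.0592/n) log Q = +0.12 − (0.0592/5)(-7.443) = +0.208 V.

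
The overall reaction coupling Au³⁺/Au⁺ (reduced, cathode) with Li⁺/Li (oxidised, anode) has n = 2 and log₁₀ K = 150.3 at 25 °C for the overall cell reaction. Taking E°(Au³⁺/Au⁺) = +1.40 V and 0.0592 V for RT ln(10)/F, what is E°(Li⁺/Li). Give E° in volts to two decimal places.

E°cell = (0.0592/n)·log K = (0.0592/2)(150.3) = +4.449 V.
Since Au³⁺/Au⁺ is the cathode and Li⁺/Li the anode, E°cell = E°(Au³⁺/Au⁺) − E°(Li⁺/Li).
So E°(Li⁺/Li) = E°(Au³⁺/Au⁺) − E°cell = (+1.40) − (+4.449) = -3.05 V.

-3.05 V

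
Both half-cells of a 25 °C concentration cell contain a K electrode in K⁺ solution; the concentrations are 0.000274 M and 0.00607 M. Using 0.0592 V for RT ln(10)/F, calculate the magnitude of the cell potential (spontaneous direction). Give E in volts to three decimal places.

+0.080 V

For a concentration cell E°cell = 0. The 0.00607 M side is the cathode (reduction is favoured where [K⁺] is higher).
With n = 1, E = −(0.0592/1) log([K⁺]ₐₙ/[K⁺]꜀ₐₜ) = −(0.0592/1) log(0.000274/0.00607) = −(0.0592/1)(-1.345) = +0.080 V.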